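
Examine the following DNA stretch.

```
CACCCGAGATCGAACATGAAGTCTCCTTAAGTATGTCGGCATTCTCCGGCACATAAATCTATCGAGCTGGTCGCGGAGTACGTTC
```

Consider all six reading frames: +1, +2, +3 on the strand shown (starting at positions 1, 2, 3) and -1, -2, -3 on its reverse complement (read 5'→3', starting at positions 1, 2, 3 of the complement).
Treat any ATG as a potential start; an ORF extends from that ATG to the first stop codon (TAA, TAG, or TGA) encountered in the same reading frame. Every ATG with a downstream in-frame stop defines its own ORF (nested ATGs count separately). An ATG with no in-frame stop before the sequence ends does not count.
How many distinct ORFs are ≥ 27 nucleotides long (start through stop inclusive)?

0

Reverse complement (5'→3'): GAACGTACTCCGCGACCAGCTCGATAGATTTATGTGCCGGAGAATGCCGACATACTTAAGGAGACTTCATGTTCGATCTCGGGTG
Frame +1: CAC CCG AGA TCG AAC ATG AAG TCT CCT TAA GTA TGT CGG CAT TCT CCG GCA CAT AAA TCT ATC GAG CTG GTC GCG GAG TAC GTT — ATG at 16, stop TAA at 28 → 15 nt.
Frame +2: ACC CGA GAT CGA ACA TGA AGT CTC CTT AAG TAT GTC GGC ATT CTC CGG CAC ATA AAT CTA TCG AGC TGG TCG CGG AGT ACG TTC — no ATG→stop ORF.
Frame +3: CCC GAG ATC GAA CAT GAA GTC TCC TTA AGT ATG TCG GCA TTC TCC GGC ACA TAA ATC TAT CGA GCT GGT CGC GGA GTA CGT — ATG at 33, stop TAA at 54 → 24 nt.
Frame -1: GAA CGT ACT CCG CGA CCA GCT CGA TAG ATT TAT GTG CCG GAG AAT GCC GAC ATA CTT AAG GAG ACT TCA TGT TCG ATC TCG GGT — no ATG→stop ORF.
Frame -2: AAC GTA CTC CGC GAC CAG CTC GAT AGA TTT ATG TGC CGG AGA ATG CCG ACA TAC TTA AGG AGA CTT CAT GTT CGA TCT CGG GTG — no ATG→stop ORF.
Frame -3: ACG TAC TCC GCG ACC AGC TCG ATA GAT TTA TGT GCC GGA GAA TGC CGA CAT ACT TAA GGA GAC TTC ATG TTC GAT CTC GGG — no ATG→stop ORF.
No ORF reaches 27 nucleotides. Count = 0.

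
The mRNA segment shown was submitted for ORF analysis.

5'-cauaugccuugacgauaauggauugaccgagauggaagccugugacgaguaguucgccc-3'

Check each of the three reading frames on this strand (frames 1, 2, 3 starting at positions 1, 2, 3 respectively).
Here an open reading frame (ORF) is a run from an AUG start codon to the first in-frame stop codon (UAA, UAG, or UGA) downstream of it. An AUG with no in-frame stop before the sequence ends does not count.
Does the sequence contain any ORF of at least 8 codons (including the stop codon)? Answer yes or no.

no

Frame 1: CAU AUG CCU UGA CGA UAA UGG AUU GAC CGA GAU GGA AGC CUG UGA CGA GUA GUU CGC — AUG at 4, stop UGA at 10 → 9 nt.
Frame 2: AUA UGC CUU GAC GAU AAU GGA UUG ACC GAG AUG GAA GCC UGU GAC GAG UAG UUC GCC — AUG at 32, stop UAG at 50 → 21 nt.
Frame 3: UAU GCC UUG ACG AUA AUG GAU UGA CCG AGA UGG AAG CCU GUG ACG AGU AGU UCG CCC — AUG at 18, stop UGA at 24 → 9 nt.
Largest ORF found is 7 codons < 8, so no.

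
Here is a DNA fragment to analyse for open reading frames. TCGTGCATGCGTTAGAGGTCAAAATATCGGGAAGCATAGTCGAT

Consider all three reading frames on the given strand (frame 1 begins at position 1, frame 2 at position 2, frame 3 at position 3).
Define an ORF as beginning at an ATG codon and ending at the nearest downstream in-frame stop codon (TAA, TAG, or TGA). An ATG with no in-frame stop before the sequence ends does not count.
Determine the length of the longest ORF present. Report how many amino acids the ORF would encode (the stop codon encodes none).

Frame 1: TCG TGC ATG CGT TAG AGG TCA AAA TAT CGG GAA GCA TAG TCG — ATG at 7, stop TAG at 13 → 9 nt.
Frame 2: CGT GCA TGC GTT AGA GGT CAA AAT ATC GGG AAG CAT AGT CGA — no ATG→stop ORF.
Frame 3: GTG CAT GCG TTA GAG GTC AAA ATA TCG GGA AGC ATA GTC GAT — no ATG→stop ORF.
Longest: frame 1, positions 7–15, 9 nt = 3 codons = 2 aa. → 2 amino acids.

2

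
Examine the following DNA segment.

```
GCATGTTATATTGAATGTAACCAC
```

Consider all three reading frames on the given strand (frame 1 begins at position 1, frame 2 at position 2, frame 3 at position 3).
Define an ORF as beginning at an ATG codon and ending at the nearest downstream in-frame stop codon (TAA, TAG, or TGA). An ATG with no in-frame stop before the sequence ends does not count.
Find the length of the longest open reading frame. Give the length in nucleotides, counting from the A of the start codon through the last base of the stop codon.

Frame 1: GCA TGT TAT ATT GAA TGT AAC CAC — no ATG→stop ORF.
Frame 2: CAT GTT ATA TTG AAT GTA ACC — no ATG→stop ORF.
Frame 3: ATG TTA TAT TGA ATG TAA CCA — ATG at 3, stop TGA at 12 → 12 nt; ATG at 15, stop TAA at 18 → 6 nt.
Longest: frame 3, positions 3–14, 12 nt = 4 codons = 3 aa. → 12 nucleotides.

12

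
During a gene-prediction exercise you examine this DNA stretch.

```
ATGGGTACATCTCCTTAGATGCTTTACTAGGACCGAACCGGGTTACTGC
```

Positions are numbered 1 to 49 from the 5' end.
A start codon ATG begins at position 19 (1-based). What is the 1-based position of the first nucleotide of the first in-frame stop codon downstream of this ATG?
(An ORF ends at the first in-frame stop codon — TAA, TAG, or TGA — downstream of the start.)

28

Codons from position 19: ATG (19–21), CTT (22–24), TAC (25–27), TAG (28–30).
TAG is a stop codon; it begins at position 28.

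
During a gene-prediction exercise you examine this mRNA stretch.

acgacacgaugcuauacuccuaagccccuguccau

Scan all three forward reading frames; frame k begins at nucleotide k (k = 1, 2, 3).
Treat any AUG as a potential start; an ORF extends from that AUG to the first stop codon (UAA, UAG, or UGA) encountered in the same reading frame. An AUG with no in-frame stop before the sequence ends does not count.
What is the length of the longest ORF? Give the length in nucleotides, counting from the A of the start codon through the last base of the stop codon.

15

Frame 1: ACG ACA CGA UGC UAU ACU CCU AAG CCC CUG UCC — no AUG→stop ORF.
Frame 2: CGA CAC GAU GCU AUA CUC CUA AGC CCC UGU CCA — no AUG→stop ORF.
Frame 3: GAC ACG AUG CUA UAC UCC UAA GCC CCU GUC CAU — AUG at 9, stop UAA at 21 → 15 nt.
Longest: frame 3, positions 9–23, 15 nt = 5 codons = 4 aa. → 15 nucleotides.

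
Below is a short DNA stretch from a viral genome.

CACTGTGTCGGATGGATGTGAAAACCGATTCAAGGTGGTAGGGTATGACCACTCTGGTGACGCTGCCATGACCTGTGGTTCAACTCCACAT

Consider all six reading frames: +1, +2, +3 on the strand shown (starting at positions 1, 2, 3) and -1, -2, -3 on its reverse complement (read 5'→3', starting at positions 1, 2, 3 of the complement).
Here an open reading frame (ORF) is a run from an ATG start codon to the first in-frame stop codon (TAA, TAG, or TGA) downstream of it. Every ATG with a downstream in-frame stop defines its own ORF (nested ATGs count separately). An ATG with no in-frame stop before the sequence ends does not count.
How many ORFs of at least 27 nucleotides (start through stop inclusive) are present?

Reverse complement (5'→3'): ATGTGGAGTTGAACCACAGGTCATGGCAGCGTCACCAGAGTGGTCATACCCTACCACCTTGAATCGGTTTTCACATCCATCCGACACAGTG
Frame +1: CAC TGT GTC GGA TGG ATG TGA AAA CCG ATT CAA GGT GGT AGG GTA TGA CCA CTC TGG TGA CGC TGC CAT GAC CTG TGG TTC AAC TCC ACA — ATG at 16, stop TGA at 19 → 6 nt.
Frame +2: ACT GTG TCG GAT GGA TGT GAA AAC CGA TTC AAG GTG GTA GGG TAT GAC CAC TCT GGT GAC GCT GCC ATG ACC TGT GGT TCA ACT CCA CAT — no ATG→stop ORF.
Frame +3: CTG TGT CGG ATG GAT GTG AAA ACC GAT TCA AGG TGG TAG GGT ATG ACC ACT CTG GTG ACG CTG CCA TGA CCT GTG GTT CAA CTC CAC — ATG at 12, stop TAG at 39 → 30 nt; ATG at 45, stop TGA at 69 → 27 nt.
Frame -1: ATG TGG AGT TGA ACC ACA GGT CAT GGC AGC GTC ACC AGA GTG GTC ATA CCC TAC CAC CTT GAA TCG GTT TTC ACA TCC ATC CGA CAC AGT — ATG at 1, stop TGA at 10 → 12 nt.
Frame -2: TGT GGA GTT GAA CCA CAG GTC ATG GCA GCG TCA CCA GAG TGG TCA TAC CCT ACC ACC TTG AAT CGG TTT TCA CAT CCA TCC GAC ACA GTG — no ATG→stop ORF.
Frame -3: GTG GAG TTG AAC CAC AGG TCA TGG CAG CGT CAC CAG AGT GGT CAT ACC CTA CCA CCT TGA ATC GGT TTT CAC ATC CAT CCG ACA CAG — no ATG→stop ORF.
ORFs ≥ 27 nucleotides: frame +3 12–41 (30 nucleotides), frame +3 45–71 (27 nucleotides). Count = 2.

2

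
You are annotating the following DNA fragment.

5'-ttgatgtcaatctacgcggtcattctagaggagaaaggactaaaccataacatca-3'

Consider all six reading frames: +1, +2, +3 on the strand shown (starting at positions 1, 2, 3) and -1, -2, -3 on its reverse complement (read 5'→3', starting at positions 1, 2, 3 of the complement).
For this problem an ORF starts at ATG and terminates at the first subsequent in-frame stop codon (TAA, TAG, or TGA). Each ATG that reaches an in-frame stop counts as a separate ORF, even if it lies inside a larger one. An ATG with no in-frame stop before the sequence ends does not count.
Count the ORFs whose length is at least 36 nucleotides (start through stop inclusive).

1

Reverse complement (5'→3'): TGATGTTATGGTTTAGTCCTTTCTCCTCTAGAATGACCGCGTAGATTGACATCAA
Frame +1: TTG ATG TCA ATC TAC GCG GTC ATT CTA GAG GAG AAA GGA CTA AAC CAT AAC ATC — no ATG→stop ORF.
Frame +2: TGA TGT CAA TCT ACG CGG TCA TTC TAG AGG AGA AAG GAC TAA ACC ATA ACA TCA — no ATG→stop ORF.
Frame +3: GAT GTC AAT CTA CGC GGT CAT TCT AGA GGA GAA AGG ACT AAA CCA TAA CAT — no ATG→stop ORF.
Frame -1: TGA TGT TAT GGT TTA GTC CTT TCT CCT CTA GAA TGA CCG CGT AGA TTG ACA TCA — no ATG→stop ORF.
Frame -2: GAT GTT ATG GTT TAG TCC TTT CTC CTC TAG AAT GAC CGC GTA GAT TGA CAT CAA — ATG at 8, stop TAG at 14 → 9 nt.
Frame -3: ATG TTA TGG TTT AGT CCT TTC TCC TCT AGA ATG ACC GCG TAG ATT GAC ATC — ATG at 3, stop TAG at 42 → 42 nt; ATG at 33, stop TAG at 42 → 12 nt.
ORFs ≥ 36 nucleotides: frame -3 3–44 (42 nucleotides). Count = 1.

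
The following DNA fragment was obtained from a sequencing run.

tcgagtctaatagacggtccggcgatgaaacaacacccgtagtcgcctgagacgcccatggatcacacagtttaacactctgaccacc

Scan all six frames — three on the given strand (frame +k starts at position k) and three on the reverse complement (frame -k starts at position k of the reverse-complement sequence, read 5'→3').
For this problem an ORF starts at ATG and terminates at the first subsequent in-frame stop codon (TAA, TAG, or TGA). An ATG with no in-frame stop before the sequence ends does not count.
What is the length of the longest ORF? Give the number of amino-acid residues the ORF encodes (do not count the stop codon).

5

Reverse complement (5'→3'): GGTGGTCAGAGTGTTAAACTGTGTGATCCATGGGCGTCTCAGGCGACTACGGGTGTTGTTTCATCGCCGGACCGTCTATTAGACTCGA
Frame +1: TCG AGT CTA ATA GAC GGT CCG GCG ATG AAA CAA CAC CCG TAG TCG CCT GAG ACG CCC ATG GAT CAC ACA GTT TAA CAC TCT GAC CAC — ATG at 25, stop TAG at 40 → 18 nt; ATG at 58, stop TAA at 73 → 18 nt.
Frame +2: CGA GTC TAA TAG ACG GTC CGG CGA TGA AAC AAC ACC CGT AGT CGC CTG AGA CGC CCA TGG ATC ACA CAG TTT AAC ACT CTG ACC ACC — no ATG→stop ORF.
Frame +3: GAG TCT AAT AGA CGG TCC GGC GAT GAA ACA ACA CCC GTA GTC GCC TGA GAC GCC CAT GGA TCA CAC AGT TTA ACA CTC TGA CCA — no ATG→stop ORF.
Frame -1: GGT GGT CAG AGT GTT AAA CTG TGT GAT CCA TGG GCG TCT CAG GCG ACT ACG GGT GTT GTT TCA TCG CCG GAC CGT CTA TTA GAC TCG — no ATG→stop ORF.
Frame -2: GTG GTC AGA GTG TTA AAC TGT GTG ATC CAT GGG CGT CTC AGG CGA CTA CGG GTG TTG TTT CAT CGC CGG ACC GTC TAT TAG ACT CGA — no ATG→stop ORF.
Frame -3: TGG TCA GAG TGT TAA ACT GTG TGA TCC ATG GGC GTC TCA GGC GAC TAC GGG TGT TGT TTC ATC GCC GGA CCG TCT ATT AGA CTC — no ATG→stop ORF.
Longest: frame +1, positions 25–42, 18 nt = 6 codons = 5 aa. → 5 amino acids.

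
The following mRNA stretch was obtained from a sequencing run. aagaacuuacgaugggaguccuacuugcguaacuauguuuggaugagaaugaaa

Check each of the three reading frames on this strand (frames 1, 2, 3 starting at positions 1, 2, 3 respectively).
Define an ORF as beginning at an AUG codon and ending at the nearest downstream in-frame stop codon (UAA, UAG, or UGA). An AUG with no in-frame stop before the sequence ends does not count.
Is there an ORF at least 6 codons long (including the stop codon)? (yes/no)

yes

Frame 1: AAG AAC UUA CGA UGG GAG UCC UAC UUG CGU AAC UAU GUU UGG AUG AGA AUG AAA — no AUG→stop ORF.
Frame 2: AGA ACU UAC GAU GGG AGU CCU ACU UGC GUA ACU AUG UUU GGA UGA GAA UGA — AUG at 35, stop UGA at 44 → 12 nt.
Frame 3: GAA CUU ACG AUG GGA GUC CUA CUU GCG UAA CUA UGU UUG GAU GAG AAU GAA — AUG at 12, stop UAA at 30 → 21 nt.
Frame 3 has an ORF of 7 codons (positions 12–32) ≥ 6, so yes.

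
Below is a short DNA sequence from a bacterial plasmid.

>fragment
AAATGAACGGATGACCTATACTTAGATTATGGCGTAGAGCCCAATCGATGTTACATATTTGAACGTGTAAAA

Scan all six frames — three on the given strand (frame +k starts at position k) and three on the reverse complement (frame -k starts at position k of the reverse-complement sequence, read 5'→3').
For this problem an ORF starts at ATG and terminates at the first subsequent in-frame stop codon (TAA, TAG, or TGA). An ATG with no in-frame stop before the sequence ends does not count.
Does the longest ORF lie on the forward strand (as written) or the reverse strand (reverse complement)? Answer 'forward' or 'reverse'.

Reverse complement (5'→3'): TTTTACACGTTCAAATATGTAACATCGATTGGGCTCTACGCCATAATCTAAGTATAGGTCATCCGTTCATTT
Frame +1: AAA TGA ACG GAT GAC CTA TAC TTA GAT TAT GGC GTA GAG CCC AAT CGA TGT TAC ATA TTT GAA CGT GTA AAA — no ATG→stop ORF.
Frame +2: AAT GAA CGG ATG ACC TAT ACT TAG ATT ATG GCG TAG AGC CCA ATC GAT GTT ACA TAT TTG AAC GTG TAA — ATG at 11, stop TAG at 23 → 15 nt; ATG at 29, stop TAG at 35 → 9 nt.
Frame +3: ATG AAC GGA TGA CCT ATA CTT AGA TTA TGG CGT AGA GCC CAA TCG ATG TTA CAT ATT TGA ACG TGT AAA — ATG at 3, stop TGA at 12 → 12 nt; ATG at 48, stop TGA at 60 → 15 nt.
Frame -1: TTT TAC ACG TTC AAA TAT GTA ACA TCG ATT GGG CTC TAC GCC ATA ATC TAA GTA TAG GTC ATC CGT TCA TTT — no ATG→stop ORF.
Frame -2: TTT ACA CGT TCA AAT ATG TAA CAT CGA TTG GGC TCT ACG CCA TAA TCT AAG TAT AGG TCA TCC GTT CAT — ATG at 17, stop TAA at 20 → 6 nt.
Frame -3: TTA CAC GTT CAA ATA TGT AAC ATC GAT TGG GCT CTA CGC CAT AAT CTA AGT ATA GGT CAT CCG TTC ATT — no ATG→stop ORF.
Forward-strand max 15 nt; reverse-strand max 6 nt. The forward strand has the longer ORF.

forward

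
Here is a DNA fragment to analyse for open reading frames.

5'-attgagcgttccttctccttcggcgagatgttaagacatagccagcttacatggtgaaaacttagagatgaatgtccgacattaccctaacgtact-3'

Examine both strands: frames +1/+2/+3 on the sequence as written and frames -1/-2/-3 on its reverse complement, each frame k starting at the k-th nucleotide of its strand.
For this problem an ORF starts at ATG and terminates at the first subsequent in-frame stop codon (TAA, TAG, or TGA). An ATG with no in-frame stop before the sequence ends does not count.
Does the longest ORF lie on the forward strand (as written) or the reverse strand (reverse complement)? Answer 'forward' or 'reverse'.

forward

Reverse complement (5'→3'): AGTACGTTAGGGTAATGTCGGACATTCATCTCTAAGTTTTCACCATGTAAGCTGGCTATGTCTTAACATCTCGCCGAAGGAGAAGGAACGCTCAAT
Frame +1: ATT GAG CGT TCC TTC TCC TTC GGC GAG ATG TTA AGA CAT AGC CAG CTT ACA TGG TGA AAA CTT AGA GAT GAA TGT CCG ACA TTA CCC TAA CGT ACT — ATG at 28, stop TGA at 55 → 30 nt.
Frame +2: TTG AGC GTT CCT TCT CCT TCG GCG AGA TGT TAA GAC ATA GCC AGC TTA CAT GGT GAA AAC TTA GAG ATG AAT GTC CGA CAT TAC CCT AAC GTA — no ATG→stop ORF.
Frame +3: TGA GCG TTC CTT CTC CTT CGG CGA GAT GTT AAG ACA TAG CCA GCT TAC ATG GTG AAA ACT TAG AGA TGA ATG TCC GAC ATT ACC CTA ACG TAC — ATG at 51, stop TAG at 63 → 15 nt.
Frame -1: AGT ACG TTA GGG TAA TGT CGG ACA TTC ATC TCT AAG TTT TCA CCA TGT AAG CTG GCT ATG TCT TAA CAT CTC GCC GAA GGA GAA GGA ACG CTC AAT — ATG at 58, stop TAA at 64 → 9 nt.
Frame -2: GTA CGT TAG GGT AAT GTC GGA CAT TCA TCT CTA AGT TTT CAC CAT GTA AGC TGG CTA TGT CTT AAC ATC TCG CCG AAG GAG AAG GAA CGC TCA — no ATG→stop ORF.
Frame -3: TAC GTT AGG GTA ATG TCG GAC ATT CAT CTC TAA GTT TTC ACC ATG TAA GCT GGC TAT GTC TTA ACA TCT CGC CGA AGG AGA AGG AAC GCT CAA — ATG at 15, stop TAA at 33 → 21 nt; ATG at 45, stop TAA at 48 → 6 nt.
Forward-strand max 30 nt; reverse-strand max 21 nt. The forward strand has the longer ORF.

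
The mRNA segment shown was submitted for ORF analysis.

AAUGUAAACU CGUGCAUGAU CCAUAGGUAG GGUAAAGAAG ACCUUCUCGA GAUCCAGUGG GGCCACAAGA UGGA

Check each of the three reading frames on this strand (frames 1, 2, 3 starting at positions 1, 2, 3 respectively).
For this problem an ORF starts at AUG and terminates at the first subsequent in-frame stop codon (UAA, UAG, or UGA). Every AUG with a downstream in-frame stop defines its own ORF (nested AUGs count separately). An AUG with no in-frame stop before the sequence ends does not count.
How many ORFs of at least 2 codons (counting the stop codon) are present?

Frame 1: AAU GUA AAC UCG UGC AUG AUC CAU AGG UAG GGU AAA GAA GAC CUU CUC GAG AUC CAG UGG GGC CAC AAG AUG — AUG at 16, stop UAG at 28 → 15 nt.
Frame 2: AUG UAA ACU CGU GCA UGA UCC AUA GGU AGG GUA AAG AAG ACC UUC UCG AGA UCC AGU GGG GCC ACA AGA UGG — AUG at 2, stop UAA at 5 → 6 nt.
Frame 3: UGU AAA CUC GUG CAU GAU CCA UAG GUA GGG UAA AGA AGA CCU UCU CGA GAU CCA GUG GGG CCA CAA GAU GGA — no AUG→stop ORF.
ORFs ≥ 2 codons: frame 1 16–30 (5 codons), frame 2 2–7 (2 codons). Count = 2.

2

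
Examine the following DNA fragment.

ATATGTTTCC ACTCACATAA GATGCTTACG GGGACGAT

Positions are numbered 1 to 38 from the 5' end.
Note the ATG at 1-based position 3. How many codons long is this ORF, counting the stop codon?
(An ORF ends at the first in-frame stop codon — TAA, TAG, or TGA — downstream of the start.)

6

Codons from position 3: ATG (3–5), TTT (6–8), CCA (9–11), CTC (12–14), ACA (15–17), TAA (18–20).
TAA is the first in-frame stop; that's 6 codons including the stop.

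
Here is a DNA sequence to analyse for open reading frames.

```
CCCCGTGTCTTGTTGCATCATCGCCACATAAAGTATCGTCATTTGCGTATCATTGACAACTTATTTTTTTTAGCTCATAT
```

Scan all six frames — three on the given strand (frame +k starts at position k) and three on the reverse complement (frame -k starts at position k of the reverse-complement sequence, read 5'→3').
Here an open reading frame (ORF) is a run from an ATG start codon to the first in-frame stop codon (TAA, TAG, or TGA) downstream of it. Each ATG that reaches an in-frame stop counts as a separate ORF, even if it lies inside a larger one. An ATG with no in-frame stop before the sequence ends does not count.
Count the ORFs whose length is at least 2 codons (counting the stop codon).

Reverse complement (5'→3'): ATATGAGCTAAAAAAAATAAGTTGTCAATGATACGCAAATGACGATACTTTATGTGGCGATGATGCAACAAGACACGGGG
Frame +1: CCC CGT GTC TTG TTG CAT CAT CGC CAC ATA AAG TAT CGT CAT TTG CGT ATC ATT GAC AAC TTA TTT TTT TTA GCT CAT — no ATG→stop ORF.
Frame +2: CCC GTG TCT TGT TGC ATC ATC GCC ACA TAA AGT ATC GTC ATT TGC GTA TCA TTG ACA ACT TAT TTT TTT TAG CTC ATA — no ATG→stop ORF.
Frame +3: CCG TGT CTT GTT GCA TCA TCG CCA CAT AAA GTA TCG TCA TTT GCG TAT CAT TGA CAA CTT ATT TTT TTT AGC TCA TAT — no ATG→stop ORF.
Frame -1: ATA TGA GCT AAA AAA AAT AAG TTG TCA ATG ATA CGC AAA TGA CGA TAC TTT ATG TGG CGA TGA TGC AAC AAG ACA CGG — ATG at 28, stop TGA at 40 → 15 nt; ATG at 52, stop TGA at 61 → 12 nt.
Frame -2: TAT GAG CTA AAA AAA ATA AGT TGT CAA TGA TAC GCA AAT GAC GAT ACT TTA TGT GGC GAT GAT GCA ACA AGA CAC GGG — no ATG→stop ORF.
Frame -3: ATG AGC TAA AAA AAA TAA GTT GTC AAT GAT ACG CAA ATG ACG ATA CTT TAT GTG GCG ATG ATG CAA CAA GAC ACG GGG — ATG at 3, stop TAA at 9 → 9 nt.
ORFs ≥ 2 codons: frame -1 28–42 (5 codons), frame -1 52–63 (4 codons), frame -3 3–11 (3 codons). Count = 3.

3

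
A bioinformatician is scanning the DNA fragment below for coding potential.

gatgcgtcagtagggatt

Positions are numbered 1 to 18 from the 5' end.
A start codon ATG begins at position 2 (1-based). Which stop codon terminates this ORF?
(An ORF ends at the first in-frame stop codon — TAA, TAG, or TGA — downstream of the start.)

TAG

Codons from position 2: ATG (2–4), CGT (5–7), CAG (8–10), TAG (11–13).
The first in-frame stop codon is TAG.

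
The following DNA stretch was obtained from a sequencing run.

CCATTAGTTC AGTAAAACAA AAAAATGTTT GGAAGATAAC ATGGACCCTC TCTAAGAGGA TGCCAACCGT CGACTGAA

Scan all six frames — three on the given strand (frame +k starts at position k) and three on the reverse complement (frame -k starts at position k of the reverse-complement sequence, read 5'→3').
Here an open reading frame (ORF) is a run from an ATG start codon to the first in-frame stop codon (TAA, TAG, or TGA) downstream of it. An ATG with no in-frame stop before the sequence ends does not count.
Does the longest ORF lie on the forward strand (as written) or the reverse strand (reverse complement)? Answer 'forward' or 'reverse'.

Reverse complement (5'→3'): TTCAGTCGACGGTTGGCATCCTCTTAGAGAGGGTCCATGTTATCTTCCAAACATTTTTTTGTTTTACTGAACTAATGG
Frame +1: CCA TTA GTT CAG TAA AAC AAA AAA ATG TTT GGA AGA TAA CAT GGA CCC TCT CTA AGA GGA TGC CAA CCG TCG ACT GAA — ATG at 25, stop TAA at 37 → 15 nt.
Frame +2: CAT TAG TTC AGT AAA ACA AAA AAA TGT TTG GAA GAT AAC ATG GAC CCT CTC TAA GAG GAT GCC AAC CGT CGA CTG — ATG at 41, stop TAA at 53 → 15 nt.
Frame +3: ATT AGT TCA GTA AAA CAA AAA AAT GTT TGG AAG ATA ACA TGG ACC CTC TCT AAG AGG ATG CCA ACC GTC GAC TGA — ATG at 60, stop TGA at 75 → 18 nt.
Frame -1: TTC AGT CGA CGG TTG GCA TCC TCT TAG AGA GGG TCC ATG TTA TCT TCC AAA CAT TTT TTT GTT TTA CTG AAC TAA TGG — ATG at 37, stop TAA at 73 → 39 nt.
Frame -2: TCA GTC GAC GGT TGG CAT CCT CTT AGA GAG GGT CCA TGT TAT CTT CCA AAC ATT TTT TTG TTT TAC TGA ACT AAT — no ATG→stop ORF.
Frame -3: CAG TCG ACG GTT GGC ATC CTC TTA GAG AGG GTC CAT GTT ATC TTC CAA ACA TTT TTT TGT TTT ACT GAA CTA ATG — no ATG→stop ORF.
Forward-strand max 18 nt; reverse-strand max 39 nt. The reverse strand has the longer ORF.

reverse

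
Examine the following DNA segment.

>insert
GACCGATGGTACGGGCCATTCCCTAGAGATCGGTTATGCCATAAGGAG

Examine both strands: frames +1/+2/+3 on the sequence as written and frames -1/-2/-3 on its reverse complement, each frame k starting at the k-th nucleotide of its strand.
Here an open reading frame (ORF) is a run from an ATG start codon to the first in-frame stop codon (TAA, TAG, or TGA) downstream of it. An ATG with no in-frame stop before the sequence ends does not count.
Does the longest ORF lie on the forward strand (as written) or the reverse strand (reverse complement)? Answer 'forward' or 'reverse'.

forward

Reverse complement (5'→3'): CTCCTTATGGCATAACCGATCTCTAGGGAATGGCCCGTACCATCGGTC
Frame +1: GAC CGA TGG TAC GGG CCA TTC CCT AGA GAT CGG TTA TGC CAT AAG GAG — no ATG→stop ORF.
Frame +2: ACC GAT GGT ACG GGC CAT TCC CTA GAG ATC GGT TAT GCC ATA AGG — no ATG→stop ORF.
Frame +3: CCG ATG GTA CGG GCC ATT CCC TAG AGA TCG GTT ATG CCA TAA GGA — ATG at 6, stop TAG at 24 → 21 nt; ATG at 36, stop TAA at 42 → 9 nt.
Frame -1: CTC CTT ATG GCA TAA CCG ATC TCT AGG GAA TGG CCC GTA CCA TCG GTC — ATG at 7, stop TAA at 13 → 9 nt.
Frame -2: TCC TTA TGG CAT AAC CGA TCT CTA GGG AAT GGC CCG TAC CAT CGG — no ATG→stop ORF.
Frame -3: CCT TAT GGC ATA ACC GAT CTC TAG GGA ATG GCC CGT ACC ATC GGT — no ATG→stop ORF.
Forward-strand max 21 nt; reverse-strand max 9 nt. The forward strand has the longer ORF.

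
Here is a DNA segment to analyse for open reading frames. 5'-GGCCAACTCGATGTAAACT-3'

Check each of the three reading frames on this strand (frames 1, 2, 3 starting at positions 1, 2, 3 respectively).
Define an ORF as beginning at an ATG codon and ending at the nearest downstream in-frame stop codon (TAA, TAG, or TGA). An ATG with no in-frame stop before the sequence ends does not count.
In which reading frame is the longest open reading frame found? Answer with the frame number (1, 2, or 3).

Frame 1: GGC CAA CTC GAT GTA AAC — no ATG→stop ORF.
Frame 2: GCC AAC TCG ATG TAA ACT — ATG at 11, stop TAA at 14 → 6 nt.
Frame 3: CCA ACT CGA TGT AAA — no ATG→stop ORF.
Longest ORF is 6 nt in frame 2 (positions 11–16).

2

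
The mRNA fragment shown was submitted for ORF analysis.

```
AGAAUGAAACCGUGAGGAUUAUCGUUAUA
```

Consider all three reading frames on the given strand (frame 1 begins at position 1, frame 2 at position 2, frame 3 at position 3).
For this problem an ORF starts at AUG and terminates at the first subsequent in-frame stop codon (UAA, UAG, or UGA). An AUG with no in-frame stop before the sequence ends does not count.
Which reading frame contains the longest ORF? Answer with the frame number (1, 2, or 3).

Frame 1: AGA AUG AAA CCG UGA GGA UUA UCG UUA — AUG at 4, stop UGA at 13 → 12 nt.
Frame 2: GAA UGA AAC CGU GAG GAU UAU CGU UAU — no AUG→stop ORF.
Frame 3: AAU GAA ACC GUG AGG AUU AUC GUU AUA — no AUG→stop ORF.
Longest ORF is 12 nt in frame 1 (positions 4–15).

1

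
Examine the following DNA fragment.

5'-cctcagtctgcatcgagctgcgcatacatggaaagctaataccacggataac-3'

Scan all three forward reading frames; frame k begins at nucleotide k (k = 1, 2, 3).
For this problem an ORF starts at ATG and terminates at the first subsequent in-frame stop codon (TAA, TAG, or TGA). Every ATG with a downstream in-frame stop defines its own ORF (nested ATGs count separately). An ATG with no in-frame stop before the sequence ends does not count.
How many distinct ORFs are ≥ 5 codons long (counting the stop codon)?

Frame 1: CCT CAG TCT GCA TCG AGC TGC GCA TAC ATG GAA AGC TAA TAC CAC GGA TAA — ATG at 28, stop TAA at 37 → 12 nt.
Frame 2: CTC AGT CTG CAT CGA GCT GCG CAT ACA TGG AAA GCT AAT ACC ACG GAT AAC — no ATG→stop ORF.
Frame 3: TCA GTC TGC ATC GAG CTG CGC ATA CAT GGA AAG CTA ATA CCA CGG ATA — no ATG→stop ORF.
No ORF reaches 5 codons. Count = 0.

0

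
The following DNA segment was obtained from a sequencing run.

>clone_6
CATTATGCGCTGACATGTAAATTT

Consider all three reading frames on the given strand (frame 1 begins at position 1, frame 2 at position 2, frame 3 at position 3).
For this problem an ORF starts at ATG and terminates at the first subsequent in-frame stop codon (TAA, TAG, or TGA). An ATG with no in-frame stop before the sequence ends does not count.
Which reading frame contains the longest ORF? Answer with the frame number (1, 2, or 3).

Frame 1: CAT TAT GCG CTG ACA TGT AAA TTT — no ATG→stop ORF.
Frame 2: ATT ATG CGC TGA CAT GTA AAT — ATG at 5, stop TGA at 11 → 9 nt.
Frame 3: TTA TGC GCT GAC ATG TAA ATT — ATG at 15, stop TAA at 18 → 6 nt.
Longest ORF is 9 nt in frame 2 (positions 5–13).

2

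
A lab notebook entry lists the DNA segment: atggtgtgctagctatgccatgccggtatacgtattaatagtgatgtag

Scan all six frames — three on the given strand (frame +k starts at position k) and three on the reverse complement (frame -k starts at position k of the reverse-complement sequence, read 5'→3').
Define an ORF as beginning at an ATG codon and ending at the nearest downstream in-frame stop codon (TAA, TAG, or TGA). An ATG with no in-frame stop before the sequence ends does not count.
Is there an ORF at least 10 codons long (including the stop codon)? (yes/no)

yes

Reverse complement (5'→3'): CTACATCACTATTAATACGTATACCGGCATGGCATAGCTAGCACACCAT
Frame +1: ATG GTG TGC TAG CTA TGC CAT GCC GGT ATA CGT ATT AAT AGT GAT GTA — ATG at 1, stop TAG at 10 → 12 nt.
Frame +2: TGG TGT GCT AGC TAT GCC ATG CCG GTA TAC GTA TTA ATA GTG ATG TAG — ATG at 20, stop TAG at 47 → 30 nt; ATG at 44, stop TAG at 47 → 6 nt.
Frame +3: GGT GTG CTA GCT ATG CCA TGC CGG TAT ACG TAT TAA TAG TGA TGT — ATG at 15, stop TAA at 36 → 24 nt.
Frame -1: CTA CAT CAC TAT TAA TAC GTA TAC CGG CAT GGC ATA GCT AGC ACA CCA — no ATG→stop ORF.
Frame -2: TAC ATC ACT ATT AAT ACG TAT ACC GGC ATG GCA TAG CTA GCA CAC CAT — ATG at 29, stop TAG at 35 → 9 nt.
Frame -3: ACA TCA CTA TTA ATA CGT ATA CCG GCA TGG CAT AGC TAG CAC ACC — no ATG→stop ORF.
Frame +2 has an ORF of 10 codons (positions 20–49) ≥ 10, so yes.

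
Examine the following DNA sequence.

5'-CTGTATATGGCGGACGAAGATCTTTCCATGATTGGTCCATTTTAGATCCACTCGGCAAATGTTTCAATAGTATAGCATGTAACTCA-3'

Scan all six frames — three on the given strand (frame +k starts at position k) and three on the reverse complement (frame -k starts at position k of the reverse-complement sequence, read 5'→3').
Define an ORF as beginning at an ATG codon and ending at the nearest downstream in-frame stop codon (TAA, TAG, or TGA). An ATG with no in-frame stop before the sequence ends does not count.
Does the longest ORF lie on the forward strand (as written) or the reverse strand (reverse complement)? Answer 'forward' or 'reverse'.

forward

Reverse complement (5'→3'): TGAGTTACATGCTATACTATTGAAACATTTGCCGAGTGGATCTAAAATGGACCAATCATGGAAAGATCTTCGTCCGCCATATACAG
Frame +1: CTG TAT ATG GCG GAC GAA GAT CTT TCC ATG ATT GGT CCA TTT TAG ATC CAC TCG GCA AAT GTT TCA ATA GTA TAG CAT GTA ACT — ATG at 7, stop TAG at 43 → 39 nt; ATG at 28, stop TAG at 43 → 18 nt.
Frame +2: TGT ATA TGG CGG ACG AAG ATC TTT CCA TGA TTG GTC CAT TTT AGA TCC ACT CGG CAA ATG TTT CAA TAG TAT AGC ATG TAA CTC — ATG at 59, stop TAG at 68 → 12 nt; ATG at 77, stop TAA at 80 → 6 nt.
Frame +3: GTA TAT GGC GGA CGA AGA TCT TTC CAT GAT TGG TCC ATT TTA GAT CCA CTC GGC AAA TGT TTC AAT AGT ATA GCA TGT AAC TCA — no ATG→stop ORF.
Frame -1: TGA GTT ACA TGC TAT ACT ATT GAA ACA TTT GCC GAG TGG ATC TAA AAT GGA CCA ATC ATG GAA AGA TCT TCG TCC GCC ATA TAC — no ATG→stop ORF.
Frame -2: GAG TTA CAT GCT ATA CTA TTG AAA CAT TTG CCG AGT GGA TCT AAA ATG GAC CAA TCA TGG AAA GAT CTT CGT CCG CCA TAT ACA — no ATG→stop ORF.
Frame -3: AGT TAC ATG CTA TAC TAT TGA AAC ATT TGC CGA GTG GAT CTA AAA TGG ACC AAT CAT GGA AAG ATC TTC GTC CGC CAT ATA CAG — ATG at 9, stop TGA at 21 → 15 nt.
Forward-strand max 39 nt; reverse-strand max 15 nt. The forward strand has the longer ORF.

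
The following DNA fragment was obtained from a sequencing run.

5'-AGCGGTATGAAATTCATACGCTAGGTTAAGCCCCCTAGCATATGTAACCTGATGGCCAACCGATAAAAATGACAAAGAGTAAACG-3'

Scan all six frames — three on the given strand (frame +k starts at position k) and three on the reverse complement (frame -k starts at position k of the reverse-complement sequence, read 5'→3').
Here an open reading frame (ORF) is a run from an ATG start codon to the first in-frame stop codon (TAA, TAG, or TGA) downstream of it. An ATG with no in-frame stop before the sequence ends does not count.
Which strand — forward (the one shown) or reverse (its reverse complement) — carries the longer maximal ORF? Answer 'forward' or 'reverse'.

Reverse complement (5'→3'): CGTTTACTCTTTGTCATTTTTATCGGTTGGCCATCAGGTTACATATGCTAGGGGGCTTAACCTAGCGTATGAATTTCATACCGCT
Frame +1: AGC GGT ATG AAA TTC ATA CGC TAG GTT AAG CCC CCT AGC ATA TGT AAC CTG ATG GCC AAC CGA TAA AAA TGA CAA AGA GTA AAC — ATG at 7, stop TAG at 22 → 18 nt; ATG at 52, stop TAA at 64 → 15 nt.
Frame +2: GCG GTA TGA AAT TCA TAC GCT AGG TTA AGC CCC CTA GCA TAT GTA ACC TGA TGG CCA ACC GAT AAA AAT GAC AAA GAG TAA ACG — no ATG→stop ORF.
Frame +3: CGG TAT GAA ATT CAT ACG CTA GGT TAA GCC CCC TAG CAT ATG TAA CCT GAT GGC CAA CCG ATA AAA ATG ACA AAG AGT AAA — ATG at 42, stop TAA at 45 → 6 nt.
Frame -1: CGT TTA CTC TTT GTC ATT TTT ATC GGT TGG CCA TCA GGT TAC ATA TGC TAG GGG GCT TAA CCT AGC GTA TGA ATT TCA TAC CGC — no ATG→stop ORF.
Frame -2: GTT TAC TCT TTG TCA TTT TTA TCG GTT GGC CAT CAG GTT ACA TAT GCT AGG GGG CTT AAC CTA GCG TAT GAA TTT CAT ACC GCT — no ATG→stop ORF.
Frame -3: TTT ACT CTT TGT CAT TTT TAT CGG TTG GCC ATC AGG TTA CAT ATG CTA GGG GGC TTA ACC TAG CGT ATG AAT TTC ATA CCG — ATG at 45, stop TAG at 63 → 21 nt.
Forward-strand max 18 nt; reverse-strand max 21 nt. The reverse strand has the longer ORF.

reverse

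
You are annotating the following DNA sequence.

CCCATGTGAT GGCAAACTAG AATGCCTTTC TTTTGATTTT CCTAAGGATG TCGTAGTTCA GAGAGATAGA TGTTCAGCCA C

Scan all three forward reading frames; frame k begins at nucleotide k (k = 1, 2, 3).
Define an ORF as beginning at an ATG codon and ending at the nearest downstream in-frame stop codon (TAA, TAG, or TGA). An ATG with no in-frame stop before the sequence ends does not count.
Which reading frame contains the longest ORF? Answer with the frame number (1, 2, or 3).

Frame 1: CCC ATG TGA TGG CAA ACT AGA ATG CCT TTC TTT TGA TTT TCC TAA GGA TGT CGT AGT TCA GAG AGA TAG ATG TTC AGC CAC — ATG at 4, stop TGA at 7 → 6 nt; ATG at 22, stop TGA at 34 → 15 nt.
Frame 2: CCA TGT GAT GGC AAA CTA GAA TGC CTT TCT TTT GAT TTT CCT AAG GAT GTC GTA GTT CAG AGA GAT AGA TGT TCA GCC — no ATG→stop ORF.
Frame 3: CAT GTG ATG GCA AAC TAG AAT GCC TTT CTT TTG ATT TTC CTA AGG ATG TCG TAG TTC AGA GAG ATA GAT GTT CAG CCA — ATG at 9, stop TAG at 18 → 12 nt; ATG at 48, stop TAG at 54 → 9 nt.
Longest ORF is 15 nt in frame 1 (positions 22–36).

1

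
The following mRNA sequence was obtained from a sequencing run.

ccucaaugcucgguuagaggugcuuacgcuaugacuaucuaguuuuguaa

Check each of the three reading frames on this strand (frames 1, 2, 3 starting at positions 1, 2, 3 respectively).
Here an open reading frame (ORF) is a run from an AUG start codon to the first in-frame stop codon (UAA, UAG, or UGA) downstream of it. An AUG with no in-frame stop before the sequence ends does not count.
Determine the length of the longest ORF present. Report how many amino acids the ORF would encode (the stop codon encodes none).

3

Frame 1: CCU CAA UGC UCG GUU AGA GGU GCU UAC GCU AUG ACU AUC UAG UUU UGU — AUG at 31, stop UAG at 40 → 12 nt.
Frame 2: CUC AAU GCU CGG UUA GAG GUG CUU ACG CUA UGA CUA UCU AGU UUU GUA — no AUG→stop ORF.
Frame 3: UCA AUG CUC GGU UAG AGG UGC UUA CGC UAU GAC UAU CUA GUU UUG UAA — AUG at 6, stop UAG at 15 → 12 nt.
Longest: frame 1, positions 31–42, 12 nt = 4 codons = 3 aa. → 3 amino acids.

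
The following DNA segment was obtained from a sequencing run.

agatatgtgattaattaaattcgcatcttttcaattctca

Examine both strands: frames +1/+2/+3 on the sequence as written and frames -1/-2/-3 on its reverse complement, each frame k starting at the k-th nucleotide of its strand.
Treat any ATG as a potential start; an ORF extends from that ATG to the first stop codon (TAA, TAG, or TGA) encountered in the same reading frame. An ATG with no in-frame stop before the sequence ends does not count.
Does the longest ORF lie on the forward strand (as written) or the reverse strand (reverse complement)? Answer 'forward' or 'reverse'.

reverse

Reverse complement (5'→3'): TGAGAATTGAAAAGATGCGAATTTAATTAATCACATATCT
Frame +1: AGA TAT GTG ATT AAT TAA ATT CGC ATC TTT TCA ATT CTC — no ATG→stop ORF.
Frame +2: GAT ATG TGA TTA ATT AAA TTC GCA TCT TTT CAA TTC TCA — ATG at 5, stop TGA at 8 → 6 nt.
Frame +3: ATA TGT GAT TAA TTA AAT TCG CAT CTT TTC AAT TCT — no ATG→stop ORF.
Frame -1: TGA GAA TTG AAA AGA TGC GAA TTT AAT TAA TCA CAT ATC — no ATG→stop ORF.
Frame -2: GAG AAT TGA AAA GAT GCG AAT TTA ATT AAT CAC ATA TCT — no ATG→stop ORF.
Frame -3: AGA ATT GAA AAG ATG CGA ATT TAA TTA ATC ACA TAT — ATG at 15, stop TAA at 24 → 12 nt.
Forward-strand max 6 nt; reverse-strand max 12 nt. The reverse strand has the longer ORF.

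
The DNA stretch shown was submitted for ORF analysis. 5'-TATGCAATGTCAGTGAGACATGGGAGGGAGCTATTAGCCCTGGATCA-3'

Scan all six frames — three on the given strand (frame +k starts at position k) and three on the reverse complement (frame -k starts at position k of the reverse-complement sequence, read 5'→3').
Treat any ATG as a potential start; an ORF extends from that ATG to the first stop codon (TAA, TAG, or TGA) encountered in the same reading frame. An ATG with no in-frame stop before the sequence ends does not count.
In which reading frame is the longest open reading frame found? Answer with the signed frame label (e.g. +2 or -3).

+2

Reverse complement (5'→3'): TGATCCAGGGCTAATAGCTCCCTCCCATGTCTCACTGACATTGCATA
Frame +1: TAT GCA ATG TCA GTG AGA CAT GGG AGG GAG CTA TTA GCC CTG GAT — no ATG→stop ORF.
Frame +2: ATG CAA TGT CAG TGA GAC ATG GGA GGG AGC TAT TAG CCC TGG ATC — ATG at 2, stop TGA at 14 → 15 nt; ATG at 20, stop TAG at 35 → 18 nt.
Frame +3: TGC AAT GTC AGT GAG ACA TGG GAG GGA GCT ATT AGC CCT GGA TCA — no ATG→stop ORF.
Frame -1: TGA TCC AGG GCT AAT AGC TCC CTC CCA TGT CTC ACT GAC ATT GCA — no ATG→stop ORF.
Frame -2: GAT CCA GGG CTA ATA GCT CCC TCC CAT GTC TCA CTG ACA TTG CAT — no ATG→stop ORF.
Frame -3: ATC CAG GGC TAA TAG CTC CCT CCC ATG TCT CAC TGA CAT TGC ATA — ATG at 27, stop TGA at 36 → 12 nt.
Longest ORF is 18 nt in frame +2 (positions 20–37).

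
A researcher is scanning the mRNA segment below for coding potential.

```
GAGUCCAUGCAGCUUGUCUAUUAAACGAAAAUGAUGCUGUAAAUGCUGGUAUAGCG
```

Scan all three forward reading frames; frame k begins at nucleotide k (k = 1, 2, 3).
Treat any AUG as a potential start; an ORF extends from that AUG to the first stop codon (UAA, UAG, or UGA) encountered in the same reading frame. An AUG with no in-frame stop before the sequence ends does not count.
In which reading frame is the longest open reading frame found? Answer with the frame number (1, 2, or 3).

Frame 1: GAG UCC AUG CAG CUU GUC UAU UAA ACG AAA AUG AUG CUG UAA AUG CUG GUA UAG — AUG at 7, stop UAA at 22 → 18 nt; AUG at 31, stop UAA at 40 → 12 nt; AUG at 34, stop UAA at 40 → 9 nt; AUG at 43, stop UAG at 52 → 12 nt.
Frame 2: AGU CCA UGC AGC UUG UCU AUU AAA CGA AAA UGA UGC UGU AAA UGC UGG UAU AGC — no AUG→stop ORF.
Frame 3: GUC CAU GCA GCU UGU CUA UUA AAC GAA AAU GAU GCU GUA AAU GCU GGU AUA GCG — no AUG→stop ORF.
Longest ORF is 18 nt in frame 1 (positions 7–24).

1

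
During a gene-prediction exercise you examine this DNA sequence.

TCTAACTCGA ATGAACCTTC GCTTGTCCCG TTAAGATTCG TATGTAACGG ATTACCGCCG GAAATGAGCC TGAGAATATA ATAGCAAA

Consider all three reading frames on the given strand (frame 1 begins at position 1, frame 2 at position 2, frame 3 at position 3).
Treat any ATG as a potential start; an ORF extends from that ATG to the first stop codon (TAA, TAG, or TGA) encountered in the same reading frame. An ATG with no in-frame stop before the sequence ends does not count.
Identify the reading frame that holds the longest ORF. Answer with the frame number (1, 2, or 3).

2

Frame 1: TCT AAC TCG AAT GAA CCT TCG CTT GTC CCG TTA AGA TTC GTA TGT AAC GGA TTA CCG CCG GAA ATG AGC CTG AGA ATA TAA TAG CAA — ATG at 64, stop TAA at 79 → 18 nt.
Frame 2: CTA ACT CGA ATG AAC CTT CGC TTG TCC CGT TAA GAT TCG TAT GTA ACG GAT TAC CGC CGG AAA TGA GCC TGA GAA TAT AAT AGC AAA — ATG at 11, stop TAA at 32 → 24 nt.
Frame 3: TAA CTC GAA TGA ACC TTC GCT TGT CCC GTT AAG ATT CGT ATG TAA CGG ATT ACC GCC GGA AAT GAG CCT GAG AAT ATA ATA GCA — ATG at 42, stop TAA at 45 → 6 nt.
Longest ORF is 24 nt in frame 2 (positions 11–34).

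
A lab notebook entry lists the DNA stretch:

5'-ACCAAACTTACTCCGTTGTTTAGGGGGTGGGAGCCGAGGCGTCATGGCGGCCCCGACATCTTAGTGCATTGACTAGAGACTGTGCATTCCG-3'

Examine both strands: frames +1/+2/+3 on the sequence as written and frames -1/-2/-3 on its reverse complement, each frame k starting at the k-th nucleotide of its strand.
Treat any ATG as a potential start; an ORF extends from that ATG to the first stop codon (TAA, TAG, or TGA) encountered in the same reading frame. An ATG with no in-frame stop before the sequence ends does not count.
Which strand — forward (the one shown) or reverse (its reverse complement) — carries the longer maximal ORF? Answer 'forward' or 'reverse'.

Reverse complement (5'→3'): CGGAATGCACAGTCTCTAGTCAATGCACTAAGATGTCGGGGCCGCCATGACGCCTCGGCTCCCACCCCCTAAACAACGGAGTAAGTTTGGT
Frame +1: ACC AAA CTT ACT CCG TTG TTT AGG GGG TGG GAG CCG AGG CGT CAT GGC GGC CCC GAC ATC TTA GTG CAT TGA CTA GAG ACT GTG CAT TCC — no ATG→stop ORF.
Frame +2: CCA AAC TTA CTC CGT TGT TTA GGG GGT GGG AGC CGA GGC GTC ATG GCG GCC CCG ACA TCT TAG TGC ATT GAC TAG AGA CTG TGC ATT CCG — ATG at 44, stop TAG at 62 → 21 nt.
Frame +3: CAA ACT TAC TCC GTT GTT TAG GGG GTG GGA GCC GAG GCG TCA TGG CGG CCC CGA CAT CTT AGT GCA TTG ACT AGA GAC TGT GCA TTC — no ATG→stop ORF.
Frame -1: CGG AAT GCA CAG TCT CTA GTC AAT GCA CTA AGA TGT CGG GGC CGC CAT GAC GCC TCG GCT CCC ACC CCC TAA ACA ACG GAG TAA GTT TGG — no ATG→stop ORF.
Frame -2: GGA ATG CAC AGT CTC TAG TCA ATG CAC TAA GAT GTC GGG GCC GCC ATG ACG CCT CGG CTC CCA CCC CCT AAA CAA CGG AGT AAG TTT GGT — ATG at 5, stop TAG at 17 → 15 nt; ATG at 23, stop TAA at 29 → 9 nt.
Frame -3: GAA TGC ACA GTC TCT AGT CAA TGC ACT AAG ATG TCG GGG CCG CCA TGA CGC CTC GGC TCC CAC CCC CTA AAC AAC GGA GTA AGT TTG — ATG at 33, stop TGA at 48 → 18 nt.
Forward-strand max 21 nt; reverse-strand max 18 nt. The forward strand has the longer ORF.

forward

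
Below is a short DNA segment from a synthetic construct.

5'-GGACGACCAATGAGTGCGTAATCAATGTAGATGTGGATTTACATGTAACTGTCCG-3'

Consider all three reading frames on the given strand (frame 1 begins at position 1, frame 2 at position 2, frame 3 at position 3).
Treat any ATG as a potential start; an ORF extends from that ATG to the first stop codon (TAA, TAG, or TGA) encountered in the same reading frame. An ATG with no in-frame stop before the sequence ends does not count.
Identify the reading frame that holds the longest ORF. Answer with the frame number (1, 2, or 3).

1

Frame 1: GGA CGA CCA ATG AGT GCG TAA TCA ATG TAG ATG TGG ATT TAC ATG TAA CTG TCC — ATG at 10, stop TAA at 19 → 12 nt; ATG at 25, stop TAG at 28 → 6 nt; ATG at 31, stop TAA at 46 → 18 nt; ATG at 43, stop TAA at 46 → 6 nt.
Frame 2: GAC GAC CAA TGA GTG CGT AAT CAA TGT AGA TGT GGA TTT ACA TGT AAC TGT CCG — no ATG→stop ORF.
Frame 3: ACG ACC AAT GAG TGC GTA ATC AAT GTA GAT GTG GAT TTA CAT GTA ACT GTC — no ATG→stop ORF.
Longest ORF is 18 nt in frame 1 (positions 31–48).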